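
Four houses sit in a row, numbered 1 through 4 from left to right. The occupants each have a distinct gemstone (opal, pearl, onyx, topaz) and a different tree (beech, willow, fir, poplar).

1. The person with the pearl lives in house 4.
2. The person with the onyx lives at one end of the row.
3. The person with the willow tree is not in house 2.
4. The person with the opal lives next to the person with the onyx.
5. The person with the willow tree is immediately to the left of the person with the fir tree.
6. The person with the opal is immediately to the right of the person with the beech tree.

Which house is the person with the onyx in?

1

Clue 1 places the person with the pearl in house 4.
That leaves onyx as the gemstone for house 1.
Clue 4 places the person with the opal in house 2.
Clue 6: the person with the beech tree is in house 1.
House 3's gemstone must be topaz (nothing else left).
The only tree still possible for house 3 is willow.
Clue 5 places the person with the fir tree in house 4.
The only tree still possible for house 2 is poplar.
So: house 1 = onyx/beech, house 2 = opal/poplar, house 3 = topaz/willow, house 4 = pearl/fir.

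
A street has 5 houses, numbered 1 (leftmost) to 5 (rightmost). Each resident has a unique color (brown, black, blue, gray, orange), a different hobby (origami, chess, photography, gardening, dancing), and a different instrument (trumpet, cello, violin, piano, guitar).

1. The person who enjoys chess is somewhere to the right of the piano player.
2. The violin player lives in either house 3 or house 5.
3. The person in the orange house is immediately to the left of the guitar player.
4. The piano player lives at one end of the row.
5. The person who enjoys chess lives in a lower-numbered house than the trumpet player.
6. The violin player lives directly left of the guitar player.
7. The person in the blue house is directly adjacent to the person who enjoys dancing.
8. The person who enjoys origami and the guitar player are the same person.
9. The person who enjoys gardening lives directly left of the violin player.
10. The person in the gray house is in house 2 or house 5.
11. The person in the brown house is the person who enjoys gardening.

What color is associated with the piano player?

black

Clue 4 places the piano player in house 1.
The violin player is in house 3 (clue 6).
By clue 6, the guitar player is in house 4.
Clue 8 places the person who enjoys origami in house 4.
Clue 9: the person who enjoys gardening is in house 2.
Clue 11: the person in the brown house is in house 2.
House 5's color must be gray (nothing else left).
House 2's instrument must be cello (nothing else left).
That leaves trumpet as the instrument for house 5.
By clue 3, the person in the orange house is in house 3.
By clue 7, the person in the blue house is in house 4.
The only color still possible for house 1 is black.
House 1 hobby: only photography fits.
House 3 hobby: only chess fits.
So house 5 gets dancing for hobby.
So: house 1 = black/photography/piano, house 2 = brown/gardening/cello, house 3 = orange/chess/violin, house 4 = blue/origami/guitar, house 5 = gray/dancing/trumpet.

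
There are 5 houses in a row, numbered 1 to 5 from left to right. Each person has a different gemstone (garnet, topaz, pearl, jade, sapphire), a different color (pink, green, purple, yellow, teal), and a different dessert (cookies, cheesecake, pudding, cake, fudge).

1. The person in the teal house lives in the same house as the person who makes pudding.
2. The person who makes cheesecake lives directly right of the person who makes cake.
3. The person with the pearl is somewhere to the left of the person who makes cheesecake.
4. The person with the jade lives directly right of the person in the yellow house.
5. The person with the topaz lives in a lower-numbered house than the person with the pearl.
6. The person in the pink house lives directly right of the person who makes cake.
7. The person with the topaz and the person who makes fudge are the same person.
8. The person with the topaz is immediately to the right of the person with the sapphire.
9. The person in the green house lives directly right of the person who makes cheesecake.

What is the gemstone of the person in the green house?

Clue 5: the person with the topaz is in house 2.
Clue 5 places the person with the pearl in house 3.
The person who makes fudge is in house 2 (clue 7).
By clue 8, the person with the sapphire is in house 1.
From clue 2, the person who makes cheesecake must be in house 4.
By clue 2, the person who makes cake is in house 3.
By clue 6, the person in the pink house is in house 4.
From clue 9, the person in the green house must be in house 5.
House 1's color must be teal (nothing else left).
That leaves purple as the color for house 2.
So house 3 gets yellow for color.
The person who makes pudding is in house 1 (clue 1).
From clue 4, the person with the jade must be in house 4.
That leaves garnet as the gemstone for house 5.
That leaves cookies as the dessert for house 5.
So: house 1 = sapphire/teal/pudding, house 2 = topaz/purple/fudge, house 3 = pearl/yellow/cake, house 4 = jade/pink/cheesecake, house 5 = garnet/green/cookies.

garnet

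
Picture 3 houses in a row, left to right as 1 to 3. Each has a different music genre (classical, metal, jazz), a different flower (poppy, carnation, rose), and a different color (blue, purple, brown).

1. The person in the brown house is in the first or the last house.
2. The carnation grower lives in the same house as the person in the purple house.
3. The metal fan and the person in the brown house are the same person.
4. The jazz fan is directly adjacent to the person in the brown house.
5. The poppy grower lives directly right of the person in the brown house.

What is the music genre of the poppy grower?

jazz

By clue 4, the jazz fan is in house 2.
Clue 5: the poppy grower is in house 2.
Clue 5: the person in the brown house is in house 1.
Clue 2 places the carnation grower in house 3.
Clue 2 places the person in the purple house in house 3.
Clue 3 places the metal fan in house 1.
That leaves classical as the music genre for house 3.
The only flower still possible for house 1 is rose.
The only color still possible for house 2 is blue.
So: house 1 = metal/rose/brown, house 2 = jazz/poppy/blue, house 3 = classical/carnation/purple.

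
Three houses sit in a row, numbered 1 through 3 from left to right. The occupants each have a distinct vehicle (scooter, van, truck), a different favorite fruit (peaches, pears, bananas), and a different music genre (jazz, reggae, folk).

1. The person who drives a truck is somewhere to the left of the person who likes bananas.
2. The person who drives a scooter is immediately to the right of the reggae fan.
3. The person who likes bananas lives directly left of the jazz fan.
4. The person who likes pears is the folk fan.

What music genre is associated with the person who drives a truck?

folk

Clue 3: the person who likes bananas is in house 2.
By clue 3, the jazz fan is in house 3.
Clue 1 places the person who drives a truck in house 1.
The person who likes pears is in house 1 (clue 4).
Clue 4: the folk fan is in house 1.
So house 3 gets peaches for favorite fruit.
The only music genre still possible for house 2 is reggae.
Clue 2 places the person who drives a scooter in house 3.
House 2 vehicle: only van fits.
So: house 1 = truck/pears/folk, house 2 = van/bananas/reggae, house 3 = scooter/peaches/jazz.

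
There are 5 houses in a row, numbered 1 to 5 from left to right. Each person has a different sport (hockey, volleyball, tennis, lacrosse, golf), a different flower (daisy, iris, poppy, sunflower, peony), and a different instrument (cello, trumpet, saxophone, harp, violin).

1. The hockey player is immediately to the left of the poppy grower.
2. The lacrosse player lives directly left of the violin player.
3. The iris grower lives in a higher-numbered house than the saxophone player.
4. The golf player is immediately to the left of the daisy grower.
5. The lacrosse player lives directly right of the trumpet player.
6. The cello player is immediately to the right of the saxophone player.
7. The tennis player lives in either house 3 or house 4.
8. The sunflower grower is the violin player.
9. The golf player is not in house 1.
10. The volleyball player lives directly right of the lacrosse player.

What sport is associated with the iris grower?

That leaves hockey as the sport for house 1.
That leaves volleyball as the sport for house 5.
That leaves peony as the flower for house 1.
The poppy grower is in house 2 (clue 1).
The lacrosse player is in house 4 (clue 10).
So house 2 gets golf for sport.
The only sport still possible for house 3 is tennis.
By clue 2, the violin player is in house 5.
Clue 4: the daisy grower is in house 3.
By clue 5, the trumpet player is in house 3.
Clue 8 places the sunflower grower in house 5.
That leaves iris as the flower for house 4.
By clue 6, the cello player is in house 2.
By clue 6, the saxophone player is in house 1.
The only instrument still possible for house 4 is harp.
So: house 1 = hockey/peony/saxophone, house 2 = golf/poppy/cello, house 3 = tennis/daisy/trumpet, house 4 = lacrosse/iris/harp, house 5 = volleyball/sunflower/violin.

lacrosse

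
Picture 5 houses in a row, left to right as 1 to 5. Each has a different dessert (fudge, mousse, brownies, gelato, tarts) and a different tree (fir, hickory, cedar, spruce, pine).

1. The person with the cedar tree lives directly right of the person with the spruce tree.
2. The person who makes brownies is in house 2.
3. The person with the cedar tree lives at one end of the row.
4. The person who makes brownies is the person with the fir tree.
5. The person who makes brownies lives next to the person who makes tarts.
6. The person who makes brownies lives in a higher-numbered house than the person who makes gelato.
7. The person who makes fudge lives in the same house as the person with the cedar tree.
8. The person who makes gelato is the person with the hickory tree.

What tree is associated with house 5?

cedar

The person who makes brownies is in house 2 (clue 2).
Clue 3: the person with the cedar tree is in house 5.
Clue 4 places the person with the fir tree in house 2.
The person who makes gelato is in house 1 (clue 6).
From clue 7, the person who makes fudge must be in house 5.
From clue 8, the person with the hickory tree must be in house 1.
So house 3 gets tarts for dessert.
The only dessert still possible for house 4 is mousse.
Clue 1: the person with the spruce tree is in house 4.
That leaves pine as the tree for house 3.
So: house 1 = gelato/hickory, house 2 = brownies/fir, house 3 = tarts/pine, house 4 = mousse/spruce, house 5 = fudge/cedar.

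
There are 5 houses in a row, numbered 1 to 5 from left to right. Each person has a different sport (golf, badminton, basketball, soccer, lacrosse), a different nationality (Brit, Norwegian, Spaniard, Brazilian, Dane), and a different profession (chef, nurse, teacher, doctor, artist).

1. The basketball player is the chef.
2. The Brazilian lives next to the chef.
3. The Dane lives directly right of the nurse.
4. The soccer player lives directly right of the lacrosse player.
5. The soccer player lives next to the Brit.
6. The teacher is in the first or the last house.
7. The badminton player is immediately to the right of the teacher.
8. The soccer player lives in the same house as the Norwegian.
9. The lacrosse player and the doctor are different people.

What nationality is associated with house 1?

Spaniard

By clue 7, the badminton player is in house 2.
The teacher is in house 1 (clue 7).
The only sport still possible for house 1 is golf.
The only nationality still possible for house 1 is Spaniard.
House 2's nationality must be Brazilian (nothing else left).
Clue 2 places the chef in house 3.
From clue 1, the basketball player must be in house 3.
House 4 sport: only lacrosse fits.
So house 5 gets soccer for sport.
By clue 5, the Brit is in house 4.
From clue 8, the Norwegian must be in house 5.
House 3's nationality must be Dane (nothing else left).
Clue 3: the nurse is in house 2.
That leaves artist as the profession for house 4.
House 5 profession: only doctor fits.
So: house 1 = golf/Spaniard/teacher, house 2 = badminton/Brazilian/nurse, house 3 = basketball/Dane/chef, house 4 = lacrosse/Brit/artist, house 5 = soccer/Norwegian/doctor.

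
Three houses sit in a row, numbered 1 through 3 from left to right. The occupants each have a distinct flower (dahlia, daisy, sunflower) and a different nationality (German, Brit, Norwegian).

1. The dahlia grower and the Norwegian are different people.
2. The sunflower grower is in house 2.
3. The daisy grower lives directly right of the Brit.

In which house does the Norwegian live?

Clue 2: the sunflower grower is in house 2.
House 1 flower: only dahlia fits.
So house 3 gets daisy for flower.
Clue 3: the Brit is in house 2.
The only nationality still possible for house 1 is German.
House 3's nationality must be Norwegian (nothing else left).
So: house 1 = dahlia/German, house 2 = sunflower/Brit, house 3 = daisy/Norwegian.

3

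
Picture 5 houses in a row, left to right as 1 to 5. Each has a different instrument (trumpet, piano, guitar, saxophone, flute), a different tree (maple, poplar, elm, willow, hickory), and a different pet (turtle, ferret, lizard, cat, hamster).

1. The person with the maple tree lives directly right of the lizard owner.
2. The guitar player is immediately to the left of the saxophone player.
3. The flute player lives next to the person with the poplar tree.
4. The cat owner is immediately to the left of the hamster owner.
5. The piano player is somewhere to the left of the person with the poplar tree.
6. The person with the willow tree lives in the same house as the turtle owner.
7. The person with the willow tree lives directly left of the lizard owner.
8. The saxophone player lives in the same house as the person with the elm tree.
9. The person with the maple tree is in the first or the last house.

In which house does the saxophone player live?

The person with the maple tree is in house 5 (clue 9).
Clue 1 places the lizard owner in house 4.
Clue 7: the person with the willow tree is in house 3.
House 1's tree must be hickory (nothing else left).
Clue 6: the turtle owner is in house 3.
The only pet still possible for house 2 is hamster.
That leaves ferret as the pet for house 5.
So house 1 gets cat for pet.
The guitar player is narrowed to house 1 or 3; consider each.
Placing it in house 3 leads to a contradiction, so it's in house 1.
The saxophone player is in house 2 (clue 2).
The person with the elm tree is in house 2 (clue 8).
The only instrument still possible for house 4 is trumpet.
So house 5 gets flute for instrument.
So house 4 gets poplar for tree.
The only instrument still possible for house 3 is piano.
So: house 1 = guitar/hickory/cat, house 2 = saxophone/elm/hamster, house 3 = piano/willow/turtle, house 4 = trumpet/poplar/lizard, house 5 = flute/maple/ferret.

2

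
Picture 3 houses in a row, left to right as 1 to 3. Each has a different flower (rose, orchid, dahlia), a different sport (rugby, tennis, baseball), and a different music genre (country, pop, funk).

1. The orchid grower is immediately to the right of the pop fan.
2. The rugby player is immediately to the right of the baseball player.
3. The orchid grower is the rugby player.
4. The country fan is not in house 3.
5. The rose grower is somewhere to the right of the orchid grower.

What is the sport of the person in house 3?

From clue 5, the rose grower must be in house 3.
Clue 5 places the orchid grower in house 2.
The only flower still possible for house 1 is dahlia.
That leaves funk as the music genre for house 3.
Clue 1: the pop fan is in house 1.
By clue 3, the rugby player is in house 2.
House 1 sport: only baseball fits.
The only sport still possible for house 3 is tennis.
That leaves country as the music genre for house 2.
So: house 1 = dahlia/baseball/pop, house 2 = orchid/rugby/country, house 3 = rose/tennis/funk.

tennis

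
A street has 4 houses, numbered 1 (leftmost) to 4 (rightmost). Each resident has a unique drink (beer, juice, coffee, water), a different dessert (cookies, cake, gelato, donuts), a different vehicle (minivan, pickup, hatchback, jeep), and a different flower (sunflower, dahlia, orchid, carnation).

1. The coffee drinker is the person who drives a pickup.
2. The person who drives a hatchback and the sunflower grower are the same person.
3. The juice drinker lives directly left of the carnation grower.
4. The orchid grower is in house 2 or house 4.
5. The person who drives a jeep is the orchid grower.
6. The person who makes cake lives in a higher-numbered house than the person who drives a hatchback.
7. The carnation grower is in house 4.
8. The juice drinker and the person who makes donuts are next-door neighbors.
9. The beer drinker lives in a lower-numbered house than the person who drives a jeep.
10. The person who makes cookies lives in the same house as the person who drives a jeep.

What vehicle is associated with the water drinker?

Clue 7 places the carnation grower in house 4.
Clue 3 places the juice drinker in house 3.
By clue 5, the person who drives a jeep is in house 2.
By clue 9, the beer drinker is in house 1.
Clue 10: the person who makes cookies is in house 2.
House 1's dessert must be gelato (nothing else left).
The only dessert still possible for house 3 is cake.
House 4 dessert: only donuts fits.
The only flower still possible for house 2 is orchid.
The coffee drinker is in house 4 (clue 1).
Clue 1: the person who drives a pickup is in house 4.
The person who drives a hatchback is in house 1 (clue 6).
The only drink still possible for house 2 is water.
House 3's vehicle must be minivan (nothing else left).
Clue 2: the sunflower grower is in house 1.
The only flower still possible for house 3 is dahlia.
So: house 1 = beer/gelato/hatchback/sunflower, house 2 = water/cookies/jeep/orchid, house 3 = juice/cake/minivan/dahlia, house 4 = coffee/donuts/pickup/carnation.

jeep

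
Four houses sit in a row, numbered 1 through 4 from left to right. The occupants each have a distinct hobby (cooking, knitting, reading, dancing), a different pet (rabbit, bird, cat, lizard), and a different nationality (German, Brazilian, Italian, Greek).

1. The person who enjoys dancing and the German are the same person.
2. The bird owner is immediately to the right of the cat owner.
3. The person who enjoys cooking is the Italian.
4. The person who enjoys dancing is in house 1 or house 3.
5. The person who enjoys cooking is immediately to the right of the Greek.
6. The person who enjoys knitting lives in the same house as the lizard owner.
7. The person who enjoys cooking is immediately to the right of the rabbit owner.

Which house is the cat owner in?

The person who enjoys dancing is narrowed to house 1 or 3; consider each.
Placing it in house 1 leads to a contradiction, so it's in house 3.
The German is in house 3 (clue 1).
By clue 5, the person who enjoys cooking is in house 2.
The Greek is in house 1 (clue 5).
Clue 7 places the rabbit owner in house 1.
By clue 3, the Italian is in house 2.
From clue 6, the person who enjoys knitting must be in house 4.
Clue 6 places the lizard owner in house 4.
House 1 hobby: only reading fits.
House 2's pet must be cat (nothing else left).
The only pet still possible for house 3 is bird.
That leaves Brazilian as the nationality for house 4.
So: house 1 = reading/rabbit/Greek, house 2 = cooking/cat/Italian, house 3 = dancing/bird/German, house 4 = knitting/lizard/Brazilian.

2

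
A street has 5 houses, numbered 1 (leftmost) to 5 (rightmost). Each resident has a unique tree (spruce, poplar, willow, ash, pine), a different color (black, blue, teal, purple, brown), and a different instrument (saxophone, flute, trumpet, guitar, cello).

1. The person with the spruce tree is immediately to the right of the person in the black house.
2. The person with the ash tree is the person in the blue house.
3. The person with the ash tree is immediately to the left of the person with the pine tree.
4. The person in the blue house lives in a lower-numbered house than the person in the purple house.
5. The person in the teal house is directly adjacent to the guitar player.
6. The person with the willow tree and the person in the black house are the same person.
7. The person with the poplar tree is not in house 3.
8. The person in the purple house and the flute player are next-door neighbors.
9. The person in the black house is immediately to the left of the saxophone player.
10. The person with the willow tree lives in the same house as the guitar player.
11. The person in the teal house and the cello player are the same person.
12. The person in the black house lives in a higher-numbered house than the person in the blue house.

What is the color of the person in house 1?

blue

The person with the ash tree is narrowed to house 1 or 2 or 3; consider each.
Placing it in house 2 and house 3 leads to a contradiction, so it's in house 1.
Clue 2 places the person in the blue house in house 1.
Clue 3 places the person with the pine tree in house 2.
So house 3 gets willow for tree.
The person in the black house is in house 3 (clue 6).
Clue 9 places the saxophone player in house 4.
By clue 10, the guitar player is in house 3.
Clue 1: the person with the spruce tree is in house 4.
By clue 11, the person in the teal house is in house 2.
Clue 11: the cello player is in house 2.
That leaves poplar as the tree for house 5.
House 4 color: only purple fits.
The only color still possible for house 5 is brown.
Clue 8 places the flute player in house 5.
House 1's instrument must be trumpet (nothing else left).
So: house 1 = ash/blue/trumpet, house 2 = pine/teal/cello, house 3 = willow/black/guitar, house 4 = spruce/purple/saxophone, house 5 = poplar/brown/flute.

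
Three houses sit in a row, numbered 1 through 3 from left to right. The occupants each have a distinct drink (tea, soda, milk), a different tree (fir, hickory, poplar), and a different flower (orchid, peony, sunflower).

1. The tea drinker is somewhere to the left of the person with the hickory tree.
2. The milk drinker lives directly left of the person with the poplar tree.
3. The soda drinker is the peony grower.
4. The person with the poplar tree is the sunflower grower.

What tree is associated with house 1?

That leaves soda as the drink for house 3.
House 1 tree: only fir fits.
Clue 3 places the peony grower in house 3.
House 1 flower: only orchid fits.
That leaves sunflower as the flower for house 2.
By clue 4, the person with the poplar tree is in house 2.
House 3 tree: only hickory fits.
Clue 2 places the milk drinker in house 1.
House 2 drink: only tea fits.
So: house 1 = milk/fir/orchid, house 2 = tea/poplar/sunflower, house 3 = soda/hickory/peony.

fir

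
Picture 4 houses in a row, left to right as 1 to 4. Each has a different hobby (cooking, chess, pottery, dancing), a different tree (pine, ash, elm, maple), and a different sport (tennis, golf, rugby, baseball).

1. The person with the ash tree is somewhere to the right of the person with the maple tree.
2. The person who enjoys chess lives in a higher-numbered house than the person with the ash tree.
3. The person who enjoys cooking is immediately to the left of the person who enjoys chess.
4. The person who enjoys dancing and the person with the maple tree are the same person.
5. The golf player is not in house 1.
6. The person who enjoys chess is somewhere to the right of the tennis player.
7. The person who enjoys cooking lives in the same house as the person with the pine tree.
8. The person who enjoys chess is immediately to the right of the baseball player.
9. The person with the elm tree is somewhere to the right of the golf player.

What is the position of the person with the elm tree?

4

House 1's tree must be maple (nothing else left).
That leaves elm as the tree for house 4.
The only sport still possible for house 4 is rugby.
Clue 4 places the person who enjoys dancing in house 1.
So house 1 gets tennis for sport.
The person who enjoys chess is narrowed to house 3 or 4; consider each.
Placing it in house 3 leads to a contradiction, so it's in house 4.
By clue 3, the person who enjoys cooking is in house 3.
The person with the pine tree is in house 3 (clue 7).
By clue 8, the baseball player is in house 3.
House 2's hobby must be pottery (nothing else left).
House 2's tree must be ash (nothing else left).
House 2 sport: only golf fits.
So: house 1 = dancing/maple/tennis, house 2 = pottery/ash/golf, house 3 = cooking/pine/baseball, house 4 = chess/elm/rugby.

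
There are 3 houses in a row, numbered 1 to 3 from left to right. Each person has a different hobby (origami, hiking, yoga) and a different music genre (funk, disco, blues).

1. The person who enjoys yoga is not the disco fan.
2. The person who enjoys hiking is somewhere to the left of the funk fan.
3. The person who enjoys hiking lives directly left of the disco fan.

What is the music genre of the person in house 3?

So house 1 gets blues for music genre.
The person who enjoys hiking is narrowed to house 1 or 2; consider each.
Placing it in house 2 leads to a contradiction, so it's in house 1.
The disco fan is in house 2 (clue 3).
The only music genre still possible for house 3 is funk.
From clue 1, the person who enjoys yoga must be in house 3.
House 2's hobby must be origami (nothing else left).
So: house 1 = hiking/blues, house 2 = origami/disco, house 3 = yoga/funk.

funk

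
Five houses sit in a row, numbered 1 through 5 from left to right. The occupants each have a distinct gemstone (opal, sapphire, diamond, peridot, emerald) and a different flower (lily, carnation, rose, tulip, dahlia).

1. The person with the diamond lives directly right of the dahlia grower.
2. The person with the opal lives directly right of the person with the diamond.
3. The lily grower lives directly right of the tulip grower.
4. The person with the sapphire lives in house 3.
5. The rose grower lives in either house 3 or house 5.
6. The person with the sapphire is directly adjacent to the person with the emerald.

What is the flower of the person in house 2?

From clue 4, the person with the sapphire must be in house 3.
House 1 gemstone: only peridot fits.
House 5 gemstone: only opal fits.
Clue 2: the person with the diamond is in house 4.
That leaves emerald as the gemstone for house 2.
Clue 1: the dahlia grower is in house 3.
House 5's flower must be rose (nothing else left).
From clue 3, the tulip grower must be in house 1.
That leaves lily as the flower for house 2.
That leaves carnation as the flower for house 4.
So: house 1 = peridot/tulip, house 2 = emerald/lily, house 3 = sapphire/dahlia, house 4 = diamond/carnation, house 5 = opal/rose.

lily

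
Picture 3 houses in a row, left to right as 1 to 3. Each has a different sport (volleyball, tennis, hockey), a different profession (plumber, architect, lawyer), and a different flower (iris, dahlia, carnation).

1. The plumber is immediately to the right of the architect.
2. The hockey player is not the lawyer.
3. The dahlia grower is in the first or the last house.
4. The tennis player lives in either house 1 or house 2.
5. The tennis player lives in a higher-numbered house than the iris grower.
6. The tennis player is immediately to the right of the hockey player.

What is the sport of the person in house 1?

By clue 5, the tennis player is in house 2.
The iris grower is in house 1 (clue 5).
Clue 6 places the hockey player in house 1.
House 3's sport must be volleyball (nothing else left).
So house 2 gets carnation for flower.
The only flower still possible for house 3 is dahlia.
That leaves architect as the profession for house 1.
From clue 1, the plumber must be in house 2.
So house 3 gets lawyer for profession.
So: house 1 = hockey/architect/iris, house 2 = tennis/plumber/carnation, house 3 = volleyball/lawyer/dahlia.

hockey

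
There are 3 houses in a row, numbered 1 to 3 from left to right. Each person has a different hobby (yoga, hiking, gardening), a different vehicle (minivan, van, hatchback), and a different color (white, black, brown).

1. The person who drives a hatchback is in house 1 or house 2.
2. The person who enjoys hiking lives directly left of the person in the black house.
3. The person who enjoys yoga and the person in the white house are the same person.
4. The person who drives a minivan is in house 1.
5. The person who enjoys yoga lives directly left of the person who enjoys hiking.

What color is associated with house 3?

black

By clue 4, the person who drives a minivan is in house 1.
Clue 5 places the person who enjoys yoga in house 1.
The person who enjoys hiking is in house 2 (clue 5).
The only hobby still possible for house 3 is gardening.
So house 2 gets hatchback for vehicle.
That leaves van as the vehicle for house 3.
The person in the black house is in house 3 (clue 2).
From clue 3, the person in the white house must be in house 1.
House 2's color must be brown (nothing else left).
So: house 1 = yoga/minivan/white, house 2 = hiking/hatchback/brown, house 3 = gardening/van/black.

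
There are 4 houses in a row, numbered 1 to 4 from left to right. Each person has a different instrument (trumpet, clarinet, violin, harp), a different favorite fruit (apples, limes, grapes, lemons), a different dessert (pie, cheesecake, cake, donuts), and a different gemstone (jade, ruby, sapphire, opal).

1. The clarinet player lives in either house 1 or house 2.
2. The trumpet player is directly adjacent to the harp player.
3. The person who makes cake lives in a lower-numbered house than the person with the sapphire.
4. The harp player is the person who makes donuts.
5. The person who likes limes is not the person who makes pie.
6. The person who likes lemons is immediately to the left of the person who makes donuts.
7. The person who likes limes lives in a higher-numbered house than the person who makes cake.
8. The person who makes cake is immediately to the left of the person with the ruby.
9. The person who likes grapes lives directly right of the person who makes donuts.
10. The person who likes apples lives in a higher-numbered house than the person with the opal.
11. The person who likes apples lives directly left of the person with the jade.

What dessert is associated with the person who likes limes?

cheesecake

That leaves lemons as the favorite fruit for house 1.
So house 1 gets opal for gemstone.
By clue 6, the person who makes donuts is in house 2.
The person who likes grapes is in house 3 (clue 9).
So house 4 gets limes for favorite fruit.
Clue 4: the harp player is in house 2.
The person with the jade is in house 3 (clue 11).
House 2's favorite fruit must be apples (nothing else left).
The only dessert still possible for house 4 is cheesecake.
That leaves clarinet as the instrument for house 1.
The only instrument still possible for house 4 is violin.
House 3 instrument: only trumpet fits.
The person who makes cake is narrowed to house 1 or 3; consider each.
Placing it in house 3 leads to a contradiction, so it's in house 1.
Clue 8 places the person with the ruby in house 2.
House 3 dessert: only pie fits.
That leaves sapphire as the gemstone for house 4.
So: house 1 = clarinet/lemons/cake/opal, house 2 = harp/apples/donuts/ruby, house 3 = trumpet/grapes/pie/jade, house 4 = violin/limes/cheesecake/sapphire.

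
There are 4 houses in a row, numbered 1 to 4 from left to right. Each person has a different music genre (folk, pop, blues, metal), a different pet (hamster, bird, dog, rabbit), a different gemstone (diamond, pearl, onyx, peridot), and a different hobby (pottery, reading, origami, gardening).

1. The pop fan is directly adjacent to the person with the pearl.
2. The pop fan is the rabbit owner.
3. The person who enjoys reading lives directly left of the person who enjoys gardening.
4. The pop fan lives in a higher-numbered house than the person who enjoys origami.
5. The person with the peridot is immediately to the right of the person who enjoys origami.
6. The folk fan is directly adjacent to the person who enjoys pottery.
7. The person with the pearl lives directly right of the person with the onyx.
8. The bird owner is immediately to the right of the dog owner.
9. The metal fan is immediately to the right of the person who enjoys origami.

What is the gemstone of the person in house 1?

The metal fan is narrowed to house 2 or 3 or 4; consider each.
Placing it in house 3 and house 4 leads to a contradiction, so it's in house 2.
The person who enjoys origami is in house 1 (clue 9).
Clue 5 places the person with the peridot in house 2.
Clue 7: the person with the pearl is in house 4.
By clue 7, the person with the onyx is in house 3.
House 1's gemstone must be diamond (nothing else left).
From clue 1, the pop fan must be in house 3.
The rabbit owner is in house 3 (clue 2).
Clue 8 places the bird owner in house 2.
By clue 8, the dog owner is in house 1.
That leaves hamster as the pet for house 4.
The only hobby still possible for house 4 is gardening.
By clue 3, the person who enjoys reading is in house 3.
House 2 hobby: only pottery fits.
From clue 6, the folk fan must be in house 1.
The only music genre still possible for house 4 is blues.
So: house 1 = folk/dog/diamond/origami, house 2 = metal/bird/peridot/pottery, house 3 = pop/rabbit/onyx/reading, house 4 = blues/hamster/pearl/gardening.

diamond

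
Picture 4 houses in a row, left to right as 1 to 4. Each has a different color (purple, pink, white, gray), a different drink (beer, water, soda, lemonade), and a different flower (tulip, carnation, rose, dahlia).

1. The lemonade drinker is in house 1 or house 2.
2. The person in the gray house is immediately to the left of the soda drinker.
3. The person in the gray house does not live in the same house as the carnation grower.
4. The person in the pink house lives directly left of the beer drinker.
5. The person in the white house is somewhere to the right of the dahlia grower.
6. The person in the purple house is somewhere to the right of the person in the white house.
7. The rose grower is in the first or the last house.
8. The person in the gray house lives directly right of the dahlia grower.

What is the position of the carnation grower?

3

So house 1 gets pink for color.
That leaves purple as the color for house 4.
From clue 4, the beer drinker must be in house 2.
House 1 drink: only lemonade fits.
The person in the gray house is narrowed to house 2 or 3; consider each.
Placing it in house 3 leads to a contradiction, so it's in house 2.
The soda drinker is in house 3 (clue 2).
Clue 8 places the dahlia grower in house 1.
The only color still possible for house 3 is white.
House 4's drink must be water (nothing else left).
The only flower still possible for house 2 is tulip.
House 3 flower: only carnation fits.
House 4 flower: only rose fits.
So: house 1 = pink/lemonade/dahlia, house 2 = gray/beer/tulip, house 3 = white/soda/carnation, house 4 = purple/water/rose.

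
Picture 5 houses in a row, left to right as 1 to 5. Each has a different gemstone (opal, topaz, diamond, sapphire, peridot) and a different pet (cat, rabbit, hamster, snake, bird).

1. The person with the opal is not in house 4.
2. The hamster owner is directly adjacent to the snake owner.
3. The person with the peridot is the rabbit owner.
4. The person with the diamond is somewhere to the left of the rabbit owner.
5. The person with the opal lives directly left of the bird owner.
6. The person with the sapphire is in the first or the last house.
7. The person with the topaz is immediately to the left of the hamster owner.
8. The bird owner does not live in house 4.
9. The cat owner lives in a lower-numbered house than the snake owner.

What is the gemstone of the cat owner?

So house 1 gets cat for pet.
The person with the opal is narrowed to house 1 or 2; consider each.
Placing it in house 2 leads to a contradiction, so it's in house 1.
The bird owner is in house 2 (clue 5).
That leaves sapphire as the gemstone for house 5.
The person with the diamond is narrowed to house 2 or 3; consider each.
Placing it in house 3 leads to a contradiction, so it's in house 2.
The person with the peridot is narrowed to house 3 or 4; consider each.
Placing it in house 4 leads to a contradiction, so it's in house 3.
Clue 3: the rabbit owner is in house 3.
House 4 gemstone: only topaz fits.
From clue 7, the hamster owner must be in house 5.
House 4 pet: only snake fits.
So: house 1 = opal/cat, house 2 = diamond/bird, house 3 = peridot/rabbit, house 4 = topaz/snake, house 5 = sapphire/hamster.

opal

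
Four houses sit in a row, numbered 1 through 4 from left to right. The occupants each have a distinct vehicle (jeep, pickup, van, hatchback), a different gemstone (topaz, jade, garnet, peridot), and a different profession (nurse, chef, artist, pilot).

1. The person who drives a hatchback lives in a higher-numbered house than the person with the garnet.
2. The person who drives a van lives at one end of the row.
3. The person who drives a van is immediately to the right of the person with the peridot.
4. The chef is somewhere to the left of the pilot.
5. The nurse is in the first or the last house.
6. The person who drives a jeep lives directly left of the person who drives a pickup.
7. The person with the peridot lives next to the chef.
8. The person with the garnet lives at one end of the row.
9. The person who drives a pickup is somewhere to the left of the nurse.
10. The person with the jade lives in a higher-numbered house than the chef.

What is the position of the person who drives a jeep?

Clue 3: the person who drives a van is in house 4.
From clue 3, the person with the peridot must be in house 3.
By clue 7, the chef is in house 2.
Clue 8 places the person with the garnet in house 1.
Clue 9: the nurse is in house 4.
House 1 vehicle: only jeep fits.
House 2's gemstone must be topaz (nothing else left).
House 4 gemstone: only jade fits.
House 1 profession: only artist fits.
The only profession still possible for house 3 is pilot.
By clue 6, the person who drives a pickup is in house 2.
The only vehicle still possible for house 3 is hatchback.
So: house 1 = jeep/garnet/artist, house 2 = pickup/topaz/chef, house 3 = hatchback/peridot/pilot, house 4 = van/jade/nurse.

1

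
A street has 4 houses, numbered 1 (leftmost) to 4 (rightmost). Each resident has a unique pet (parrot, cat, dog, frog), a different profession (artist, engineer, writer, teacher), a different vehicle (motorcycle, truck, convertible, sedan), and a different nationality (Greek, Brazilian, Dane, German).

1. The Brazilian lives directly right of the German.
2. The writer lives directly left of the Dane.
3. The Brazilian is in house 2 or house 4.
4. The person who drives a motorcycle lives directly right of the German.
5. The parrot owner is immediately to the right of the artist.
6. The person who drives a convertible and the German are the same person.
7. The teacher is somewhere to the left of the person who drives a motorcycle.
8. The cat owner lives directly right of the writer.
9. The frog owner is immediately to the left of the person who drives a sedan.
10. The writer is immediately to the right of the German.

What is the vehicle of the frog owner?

motorcycle

That leaves engineer as the profession for house 4.
By clue 1, the Brazilian is in house 2.
Clue 1: the German is in house 1.
By clue 4, the person who drives a motorcycle is in house 2.
The person who drives a convertible is in house 1 (clue 6).
By clue 7, the teacher is in house 1.
By clue 10, the writer is in house 2.
House 3 profession: only artist fits.
Clue 2: the Dane is in house 3.
By clue 5, the parrot owner is in house 4.
Clue 8: the cat owner is in house 3.
House 1 pet: only dog fits.
That leaves frog as the pet for house 2.
The only nationality still possible for house 4 is Greek.
Clue 9 places the person who drives a sedan in house 3.
House 4 vehicle: only truck fits.
So: house 1 = dog/teacher/convertible/German, house 2 = frog/writer/motorcycle/Brazilian, house 3 = cat/artist/sedan/Dane, house 4 = parrot/engineer/truck/Greek.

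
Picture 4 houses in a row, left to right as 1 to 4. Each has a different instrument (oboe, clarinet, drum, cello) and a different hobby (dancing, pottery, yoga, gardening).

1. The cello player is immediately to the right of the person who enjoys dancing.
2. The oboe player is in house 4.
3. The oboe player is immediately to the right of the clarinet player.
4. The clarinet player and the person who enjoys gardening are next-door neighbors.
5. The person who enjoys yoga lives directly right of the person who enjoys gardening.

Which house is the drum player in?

1

By clue 2, the oboe player is in house 4.
Clue 3: the clarinet player is in house 3.
The person who enjoys yoga is in house 3 (clue 5).
By clue 5, the person who enjoys gardening is in house 2.
House 1's instrument must be drum (nothing else left).
House 2 instrument: only cello fits.
House 4's hobby must be pottery (nothing else left).
The only hobby still possible for house 1 is dancing.
So: house 1 = drum/dancing, house 2 = cello/gardening, house 3 = clarinet/yoga, house 4 = oboe/pottery.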